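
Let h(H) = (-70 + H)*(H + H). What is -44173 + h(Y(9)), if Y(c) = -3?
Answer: -43735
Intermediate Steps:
h(H) = 2*H*(-70 + H) (h(H) = (-70 + H)*(2*H) = 2*H*(-70 + H))
-44173 + h(Y(9)) = -44173 + 2*(-3)*(-70 - 3) = -44173 + 2*(-3)*(-73) = -44173 + 438 = -43735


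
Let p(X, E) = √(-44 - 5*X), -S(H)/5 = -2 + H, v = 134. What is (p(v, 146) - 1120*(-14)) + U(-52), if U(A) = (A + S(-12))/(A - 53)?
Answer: 548794/35 + I*√714 ≈ 15680.0 + 26.721*I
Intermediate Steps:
S(H) = 10 - 5*H (S(H) = -5*(-2 + H) = 10 - 5*H)
U(A) = (70 + A)/(-53 + A) (U(A) = (A + (10 - 5*(-12)))/(A - 53) = (A + (10 + 60))/(-53 + A) = (A + 70)/(-53 + A) = (70 + A)/(-53 + A))
(p(v, 146) - 1120*(-14)) + U(-52) = (√(-44 - 5*134) - 1120*(-14)) + (70 - 52)/(-53 - 52) = (√(-44 - 670) + 15680) + 18/(-105) = (√(-714) + 15680) - 1/105*18 = (I*√714 + 15680) - 6/35 = (15680 + I*√714) - 6/35 = 548794/35 + I*√714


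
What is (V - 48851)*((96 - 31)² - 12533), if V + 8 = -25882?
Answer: 620948228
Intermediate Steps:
V = -25890 (V = -8 - 25882 = -25890)
(V - 48851)*((96 - 31)² - 12533) = (-25890 - 48851)*((96 - 31)² - 12533) = -74741*(65² - 12533) = -74741*(4225 - 12533) = -74741*(-8308) = 620948228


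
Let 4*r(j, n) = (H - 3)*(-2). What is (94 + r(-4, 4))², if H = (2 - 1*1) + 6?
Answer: 8464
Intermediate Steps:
H = 7 (H = (2 - 1) + 6 = 1 + 6 = 7)
r(j, n) = -2 (r(j, n) = ((7 - 3)*(-2))/4 = (4*(-2))/4 = (¼)*(-8) = -2)
(94 + r(-4, 4))² = (94 - 2)² = 92² = 8464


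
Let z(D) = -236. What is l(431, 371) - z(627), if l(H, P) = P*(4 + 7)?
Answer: 4317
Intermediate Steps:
l(H, P) = 11*P (l(H, P) = P*11 = 11*P)
l(431, 371) - z(627) = 11*371 - 1*(-236) = 4081 + 236 = 4317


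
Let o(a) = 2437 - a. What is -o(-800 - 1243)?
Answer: -4480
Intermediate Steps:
-o(-800 - 1243) = -(2437 - (-800 - 1243)) = -(2437 - 1*(-2043)) = -(2437 + 2043) = -1*4480 = -4480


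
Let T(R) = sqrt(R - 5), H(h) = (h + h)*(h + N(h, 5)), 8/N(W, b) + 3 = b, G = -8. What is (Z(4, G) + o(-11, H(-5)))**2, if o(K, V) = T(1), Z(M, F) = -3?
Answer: 5 - 12*I ≈ 5.0 - 12.0*I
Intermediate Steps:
N(W, b) = 8/(-3 + b)
H(h) = 2*h*(4 + h) (H(h) = (h + h)*(h + 8/(-3 + 5)) = (2*h)*(h + 8/2) = (2*h)*(h + 8*(1/2)) = (2*h)*(h + 4) = (2*h)*(4 + h) = 2*h*(4 + h))
T(R) = sqrt(-5 + R)
o(K, V) = 2*I (o(K, V) = sqrt(-5 + 1) = sqrt(-4) = 2*I)
(Z(4, G) + o(-11, H(-5)))**2 = (-3 + 2*I)**2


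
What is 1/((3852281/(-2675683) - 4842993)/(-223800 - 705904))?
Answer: 621898296958/3239579472875 ≈ 0.19197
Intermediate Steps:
1/((3852281/(-2675683) - 4842993)/(-223800 - 705904)) = 1/((3852281*(-1/2675683) - 4842993)/(-929704)) = 1/((-3852281/2675683 - 4842993)*(-1/929704)) = 1/(-12958317891500/2675683*(-1/929704)) = 1/(3239579472875/621898296958) = 621898296958/3239579472875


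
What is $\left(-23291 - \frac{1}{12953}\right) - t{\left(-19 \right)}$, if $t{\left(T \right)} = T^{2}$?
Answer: $- \frac{306364357}{12953} \approx -23652.0$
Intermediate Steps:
$\left(-23291 - \frac{1}{12953}\right) - t{\left(-19 \right)} = \left(-23291 - \frac{1}{12953}\right) - \left(-19\right)^{2} = \left(-23291 - \frac{1}{12953}\right) - 361 = - \frac{301688324}{12953} - 361 = - \frac{306364357}{12953}$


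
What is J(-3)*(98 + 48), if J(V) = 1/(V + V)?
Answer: -73/3 ≈ -24.333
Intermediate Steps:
J(V) = 1/(2*V)
J(-3)*(98 + 48) = ((½)/(-3))*(98 + 48) = ((½)*(-⅓))*146 = -⅙*146 = -73/3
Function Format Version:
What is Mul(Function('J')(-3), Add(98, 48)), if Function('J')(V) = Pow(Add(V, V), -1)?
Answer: Rational(-73, 3) ≈ -24.333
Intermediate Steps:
Function('J')(V) = Mul(Rational(1, 2), Pow(V, -1)) (Function('J')(V) = Pow(Mul(2, V), -1) = Mul(Rational(1, 2), Pow(V, -1)))
Mul(Function('J')(-3), Add(98, 48)) = Mul(Mul(Rational(1, 2), Pow(-3, -1)), Add(98, 48)) = Mul(Mul(Rational(1, 2), Rational(-1, 3)), 146) = Mul(Rational(-1, 6), 146) = Rational(-73, 3)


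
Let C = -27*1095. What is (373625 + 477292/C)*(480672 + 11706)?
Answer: 1812894080586958/9855 ≈ 1.8396e+11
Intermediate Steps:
C = -29565
(373625 + 477292/C)*(480672 + 11706) = (373625 + 477292/(-29565))*(480672 + 11706) = (373625 + 477292*(-1/29565))*492378 = (373625 - 477292/29565)*492378 = (11045745833/29565)*492378 = 1812894080586958/9855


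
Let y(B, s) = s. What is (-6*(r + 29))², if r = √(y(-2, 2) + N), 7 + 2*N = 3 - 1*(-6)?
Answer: 30384 + 2088*√3 ≈ 34001.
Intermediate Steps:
N = 1 (N = -7/2 + (3 - 1*(-6))/2 = -7/2 + (3 + 6)/2 = -7/2 + (½)*9 = -7/2 + 9/2 = 1)
r = √3 (r = √(2 + 1) = √3 ≈ 1.7320)
(-6*(r + 29))² = (-6*(√3 + 29))² = (-6*(29 + √3))² = (-174 - 6*√3)²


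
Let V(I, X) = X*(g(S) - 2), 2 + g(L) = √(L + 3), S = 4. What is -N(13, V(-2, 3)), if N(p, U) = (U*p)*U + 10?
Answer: -2701 + 936*√7 ≈ -224.58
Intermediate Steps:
g(L) = -2 + √(3 + L) (g(L) = -2 + √(L + 3) = -2 + √(3 + L))
V(I, X) = X*(-4 + √7) (V(I, X) = X*((-2 + √(3 + 4)) - 2) = X*((-2 + √7) - 2) = X*(-4 + √7))
N(p, U) = 10 + p*U² (N(p, U) = p*U² + 10 = 10 + p*U²)
-N(13, V(-2, 3)) = -(10 + 13*(3*(-4 + √7))²) = -(10 + 13*(-12 + 3*√7)²) = -10 - 13*(-12 + 3*√7)²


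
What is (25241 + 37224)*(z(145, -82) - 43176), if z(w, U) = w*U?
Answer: -3439697690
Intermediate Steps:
z(w, U) = U*w
(25241 + 37224)*(z(145, -82) - 43176) = (25241 + 37224)*(-82*145 - 43176) = 62465*(-11890 - 43176) = 62465*(-55066) = -3439697690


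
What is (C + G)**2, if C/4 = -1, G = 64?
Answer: 3600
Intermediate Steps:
C = -4 (C = 4*(-1) = -4)
(C + G)**2 = (-4 + 64)**2 = 60**2 = 3600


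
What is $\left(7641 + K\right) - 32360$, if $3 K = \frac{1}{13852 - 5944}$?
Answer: $- \frac{586433555}{23724} \approx -24719.0$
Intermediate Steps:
$K = \frac{1}{23724}$ ($K = \frac{1}{3 \left(13852 - 5944\right)} = \frac{1}{3 \cdot 7908} = \frac{1}{3} \cdot \frac{1}{7908} = \frac{1}{23724} \approx 4.2151 \cdot 10^{-5}$)
$\left(7641 + K\right) - 32360 = \left(7641 + \frac{1}{23724}\right) - 32360 = \frac{181275085}{23724} - 32360 = - \frac{586433555}{23724}$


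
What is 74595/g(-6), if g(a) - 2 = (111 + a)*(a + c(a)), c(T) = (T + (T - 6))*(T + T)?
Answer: 74595/22052 ≈ 3.3827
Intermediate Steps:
c(T) = 2*T*(-6 + 2*T) (c(T) = (T + (-6 + T))*(2*T) = (-6 + 2*T)*(2*T) = 2*T*(-6 + 2*T))
g(a) = 2 + (111 + a)*(a + 4*a*(-3 + a))
74595/g(-6) = 74595/(2 - 1221*(-6) + 4*(-6)**3 + 433*(-6)**2) = 74595/(2 + 7326 + 4*(-216) + 433*36) = 74595/(2 + 7326 - 864 + 15588) = 74595/22052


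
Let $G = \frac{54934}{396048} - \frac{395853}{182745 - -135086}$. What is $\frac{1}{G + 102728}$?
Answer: $\frac{62938165944}{6465442252564837} \approx 9.7345 \cdot 10^{-6}$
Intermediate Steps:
$G = - \frac{69658530395}{62938165944}$ ($G = 54934 \cdot \frac{1}{396048} - \frac{395853}{182745 + 135086} = \frac{27467}{198024} - \frac{395853}{317831} = - \frac{69658530395}{62938165944} \approx -1.1068$)
$\frac{1}{G + 102728} = \frac{1}{- \frac{69658530395}{62938165944} + 102728} = \frac{1}{\frac{6465442252564837}{62938165944}} = \frac{62938165944}{6465442252564837}$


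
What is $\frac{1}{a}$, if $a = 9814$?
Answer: $\frac{1}{9814} \approx 0.0001019$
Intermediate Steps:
$\frac{1}{a} = \frac{1}{9814}$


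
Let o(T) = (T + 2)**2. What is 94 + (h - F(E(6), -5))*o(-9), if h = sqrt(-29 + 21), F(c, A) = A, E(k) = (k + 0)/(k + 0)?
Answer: 339 + 98*I*sqrt(2) ≈ 339.0 + 138.59*I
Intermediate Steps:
E(k) = 1 (E(k) = k/k = 1)
h = 2*I*sqrt(2) (h = sqrt(-8) = 2*I*sqrt(2) ≈ 2.8284*I)
o(T) = (2 + T)**2
94 + (h - F(E(6), -5))*o(-9) = 94 + (2*I*sqrt(2) - 1*(-5))*(2 - 9)**2 = 94 + (2*I*sqrt(2) + 5)*(-7)**2 = 94 + (5 + 2*I*sqrt(2))*49 = 94 + (245 + 98*I*sqrt(2)) = 339 + 98*I*sqrt(2)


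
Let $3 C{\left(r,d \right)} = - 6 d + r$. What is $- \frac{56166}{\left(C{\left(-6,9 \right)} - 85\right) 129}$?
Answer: $\frac{18722}{4515} \approx 4.1466$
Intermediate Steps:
$C{\left(r,d \right)} = - 2 d + \frac{r}{3}$ ($C{\left(r,d \right)} = \frac{- 6 d + r}{3} = \frac{r - 6 d}{3} = - 2 d + \frac{r}{3}$)
$- \frac{56166}{\left(C{\left(-6,9 \right)} - 85\right) 129} = - \frac{56166}{\left(\left(\left(-2\right) 9 + \frac{1}{3} \left(-6\right)\right) - 85\right) 129} = - \frac{56166}{\left(\left(-18 - 2\right) - 85\right) 129} = - \frac{56166}{\left(-20 - 85\right) 129} = - \frac{56166}{\left(-105\right) 129} = - \frac{56166}{-13545} = \left(-56166\right) \left(- \frac{1}{13545}\right) = \frac{18722}{4515}$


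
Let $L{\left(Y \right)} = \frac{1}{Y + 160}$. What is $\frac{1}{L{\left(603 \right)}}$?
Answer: $763$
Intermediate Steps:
$L{\left(Y \right)} = \frac{1}{160 + Y}$
$\frac{1}{L{\left(603 \right)}} = \frac{1}{\frac{1}{160 + 603}} = \frac{1}{\frac{1}{763}} = 763$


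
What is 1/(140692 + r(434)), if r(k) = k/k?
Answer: 1/140693 ≈ 7.1077e-6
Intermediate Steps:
r(k) = 1
1/(140692 + r(434)) = 1/(140692 + 1) = 1/140693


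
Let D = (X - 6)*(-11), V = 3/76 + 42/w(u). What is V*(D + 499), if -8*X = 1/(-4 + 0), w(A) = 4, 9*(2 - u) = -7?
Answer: 761751/128 ≈ 5951.2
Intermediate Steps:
u = 25/9 (u = 2 - 1/9*(-7) = 2 + 7/9 = 25/9 ≈ 2.7778)
X = 1/32 (X = -1/(8*(-4 + 0)) = -1/8/(-4) = -1/8*(-1/4) = 1/32 ≈ 0.031250)
V = 801/76 (V = 3/76 + 42/4 = 3*(1/76) + 42*(1/4) = 3/76 + 21/2 = 801/76 ≈ 10.539)
D = 2101/32 (D = (1/32 - 6)*(-11) = -191/32*(-11) = 2101/32 ≈ 65.656)
V*(D + 499) = 801*(2101/32 + 499)/76 = (801/76)*(18069/32) = 761751/128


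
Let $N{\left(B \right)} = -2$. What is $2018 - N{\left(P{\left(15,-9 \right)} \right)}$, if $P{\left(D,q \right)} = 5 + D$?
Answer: $2020$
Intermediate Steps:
$2018 - N{\left(P{\left(15,-9 \right)} \right)} = 2018 - -2 = 2018 + 2 = 2020$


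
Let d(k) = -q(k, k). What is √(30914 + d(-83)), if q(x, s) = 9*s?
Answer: √31661 ≈ 177.94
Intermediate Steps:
d(k) = -9*k
√(30914 + d(-83)) = √(30914 - 9*(-83)) = √(30914 + 747) = √31661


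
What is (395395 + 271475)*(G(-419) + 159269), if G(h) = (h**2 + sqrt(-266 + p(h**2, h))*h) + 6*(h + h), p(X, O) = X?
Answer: 219935059740 - 279418530*sqrt(175295) ≈ 1.0295e+11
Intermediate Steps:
G(h) = h**2 + 12*h + h*sqrt(-266 + h**2) (G(h) = (h**2 + sqrt(-266 + h**2)*h) + 6*(h + h) = (h**2 + h*sqrt(-266 + h**2)) + 6*(2*h) = (h**2 + h*sqrt(-266 + h**2)) + 12*h = h**2 + 12*h + h*sqrt(-266 + h**2))
(395395 + 271475)*(G(-419) + 159269) = (395395 + 271475)*(-419*(12 - 419 + sqrt(-266 + (-419)**2)) + 159269) = 666870*(-419*(12 - 419 + sqrt(-266 + 175561)) + 159269) = 666870*(-419*(12 - 419 + sqrt(175295)) + 159269) = 666870*(-419*(-407 + sqrt(175295)) + 159269) = 666870*((170533 - 419*sqrt(175295)) + 159269) = 666870*(329802 - 419*sqrt(175295)) = 219935059740 - 279418530*sqrt(175295)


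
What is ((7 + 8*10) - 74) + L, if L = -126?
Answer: -113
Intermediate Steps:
((7 + 8*10) - 74) + L = ((7 + 8*10) - 74) - 126 = ((7 + 80) - 74) - 126 = (87 - 74) - 126 = 13 - 126 = -113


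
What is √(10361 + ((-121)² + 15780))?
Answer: √40782 ≈ 201.95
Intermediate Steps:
√(10361 + ((-121)² + 15780)) = √(10361 + (14641 + 15780)) = √(10361 + 30421) = √40782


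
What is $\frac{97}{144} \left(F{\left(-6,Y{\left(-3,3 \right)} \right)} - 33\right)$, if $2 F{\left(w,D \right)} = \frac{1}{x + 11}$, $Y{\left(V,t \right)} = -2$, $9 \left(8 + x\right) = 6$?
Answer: $- \frac{23377}{1056} \approx -22.137$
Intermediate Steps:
$x = - \frac{22}{3}$ ($x = -8 + \frac{1}{9} \cdot 6 = -8 + \frac{2}{3} = - \frac{22}{3} \approx -7.3333$)
$F{\left(w,D \right)} = \frac{3}{22}$ ($F{\left(w,D \right)} = \frac{1}{2 \left(- \frac{22}{3} + 11\right)} = \frac{1}{2 \cdot \frac{11}{3}} = \frac{1}{2} \cdot \frac{3}{11} = \frac{3}{22}$)
$\frac{97}{144} \left(F{\left(-6,Y{\left(-3,3 \right)} \right)} - 33\right) = \frac{97}{144} \left(\frac{3}{22} - 33\right) = 97 \cdot \frac{1}{144} \left(- \frac{723}{22}\right) = \frac{97}{144} \left(- \frac{723}{22}\right) = - \frac{23377}{1056}$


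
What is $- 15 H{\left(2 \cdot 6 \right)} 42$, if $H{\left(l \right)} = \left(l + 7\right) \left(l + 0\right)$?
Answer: $-143640$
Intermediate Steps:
$H{\left(l \right)} = l \left(7 + l\right)$ ($H{\left(l \right)} = \left(7 + l\right) l = l \left(7 + l\right)$)
$- 15 H{\left(2 \cdot 6 \right)} 42 = - 15 \cdot 2 \cdot 6 \left(7 + 2 \cdot 6\right) 42 = - 15 \cdot 12 \left(7 + 12\right) 42 = - 15 \cdot 12 \cdot 19 \cdot 42 = \left(-15\right) 228 \cdot 42 = \left(-3420\right) 42 = -143640$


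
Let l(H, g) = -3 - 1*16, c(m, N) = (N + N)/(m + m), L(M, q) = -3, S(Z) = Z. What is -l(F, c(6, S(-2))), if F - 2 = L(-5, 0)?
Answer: 19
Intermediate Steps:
F = -1 (F = 2 - 3 = -1)
c(m, N) = N/m (c(m, N) = (2*N)/((2*m)) = (2*N)*(1/(2*m)) = N/m)
l(H, g) = -19 (l(H, g) = -3 - 16 = -19)
-l(F, c(6, S(-2))) = -1*(-19) = 19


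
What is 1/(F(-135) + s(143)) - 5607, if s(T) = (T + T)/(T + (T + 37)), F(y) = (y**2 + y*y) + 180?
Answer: -66340767709/11831776 ≈ -5607.0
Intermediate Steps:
F(y) = 180 + 2*y**2 (F(y) = (y**2 + y**2) + 180 = 2*y**2 + 180 = 180 + 2*y**2)
s(T) = 2*T/(37 + 2*T) (s(T) = (2*T)/(T + (37 + T)) = (2*T)/(37 + 2*T) = 2*T/(37 + 2*T))
1/(F(-135) + s(143)) - 5607 = 1/((180 + 2*(-135)**2) + 2*143/(37 + 2*143)) - 5607 = 1/((180 + 2*18225) + 2*143/(37 + 286)) - 5607 = 1/((180 + 36450) + 2*143/323) - 5607 = 1/(36630 + 2*143*(1/323)) - 5607 = 1/(36630 + 286/323) - 5607 = 1/(11831776/323) - 5607 = 323/11831776 - 5607 = -66340767709/11831776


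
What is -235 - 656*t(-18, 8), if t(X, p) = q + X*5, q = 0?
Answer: 58805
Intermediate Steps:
t(X, p) = 5*X (t(X, p) = 0 + X*5 = 0 + 5*X = 5*X)
-235 - 656*t(-18, 8) = -235 - 3280*(-18) = -235 - 656*(-90) = -235 + 59040 = 58805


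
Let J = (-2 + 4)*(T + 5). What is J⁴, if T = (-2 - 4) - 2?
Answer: 1296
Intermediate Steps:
T = -8 (T = -6 - 2 = -8)
J = -6 (J = (-2 + 4)*(-8 + 5) = 2*(-3) = -6)
J⁴ = (-6)⁴ = 1296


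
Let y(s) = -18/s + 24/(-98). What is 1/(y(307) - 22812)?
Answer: -15043/343165482 ≈ -4.3836e-5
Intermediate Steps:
y(s) = -12/49 - 18/s (y(s) = -18/s + 24*(-1/98) = -18/s - 12/49 = -12/49 - 18/s)
1/(y(307) - 22812) = 1/((-12/49 - 18/307) - 22812) = 1/(-4566/15043 - 22812) = 1/(-343165482/15043) = -15043/343165482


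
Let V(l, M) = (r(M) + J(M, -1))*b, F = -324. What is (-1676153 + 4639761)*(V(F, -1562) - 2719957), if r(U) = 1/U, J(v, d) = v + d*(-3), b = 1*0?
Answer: -8060886324856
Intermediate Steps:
b = 0
J(v, d) = v - 3*d
V(l, M) = 0 (V(l, M) = (1/M + (M - 3*(-1)))*0 = (1/M + (M + 3))*0 = (1/M + (3 + M))*0 = (3 + M + 1/M)*0 = 0)
(-1676153 + 4639761)*(V(F, -1562) - 2719957) = (-1676153 + 4639761)*(0 - 2719957) = 2963608*(-2719957) = -8060886324856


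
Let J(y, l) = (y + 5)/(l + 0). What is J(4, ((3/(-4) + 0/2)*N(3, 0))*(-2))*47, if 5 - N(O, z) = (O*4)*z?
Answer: 282/5 ≈ 56.400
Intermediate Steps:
N(O, z) = 5 - 4*O*z (N(O, z) = 5 - O*4*z = 5 - 4*O*z)
J(y, l) = (5 + y)/l
J(4, ((3/(-4) + 0/2)*N(3, 0))*(-2))*47 = ((5 + 4)/((((3/(-4) + 0/2)*(5 - 4*3*0))*(-2))))*47 = (9/(((3*(-1/4) + 0*(1/2))*(5 + 0))*(-2)))*47 = (9/(((-3/4 + 0)*5)*(-2)))*47 = (9/(-3/4*5*(-2)))*47 = (9/(-15/4*(-2)))*47 = (9/(15/2))*47 = ((2/15)*9)*47 = (6/5)*47 = 282/5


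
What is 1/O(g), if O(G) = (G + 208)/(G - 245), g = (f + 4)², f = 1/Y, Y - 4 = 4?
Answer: -14591/14401 ≈ -1.0132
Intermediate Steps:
Y = 8 (Y = 4 + 4 = 8)
f = ⅛ (f = 1/8 = ⅛ ≈ 0.12500)
g = 1089/64 (g = (⅛ + 4)² = (33/8)² = 1089/64 ≈ 17.016)
O(G) = (208 + G)/(-245 + G)
1/O(g) = 1/((208 + 1089/64)/(-245 + 1089/64)) = 1/((14401/64)/(-14591/64)) = 1/(-64/14591*14401/64) = 1/(-14401/14591) = -14591/14401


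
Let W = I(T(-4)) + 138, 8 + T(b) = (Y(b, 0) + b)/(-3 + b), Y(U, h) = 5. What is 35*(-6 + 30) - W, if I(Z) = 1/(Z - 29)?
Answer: 182527/260 ≈ 702.03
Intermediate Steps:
T(b) = -8 + (5 + b)/(-3 + b)
I(Z) = 1/(-29 + Z)
W = 35873/260 (W = 1/(-29 + (29 - 7*(-4))/(-3 - 4)) + 138 = 1/(-29 + (29 + 28)/(-7)) + 138 = 1/(-29 - ⅐*57) + 138 = 1/(-29 - 57/7) + 138 = 1/(-260/7) + 138 = -7/260 + 138 = 35873/260 ≈ 137.97)
35*(-6 + 30) - W = 35*(-6 + 30) - 1*35873/260 = 35*24 - 35873/260 = 840 - 35873/260 = 182527/260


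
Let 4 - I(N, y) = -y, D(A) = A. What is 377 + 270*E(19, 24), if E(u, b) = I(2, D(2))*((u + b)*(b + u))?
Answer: 2995757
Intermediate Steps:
I(N, y) = 4 + y (I(N, y) = 4 - (-1)*y = 4 + y)
E(u, b) = 6*(b + u)² (E(u, b) = (4 + 2)*((u + b)*(b + u)) = 6*((b + u)*(b + u)) = 6*(b + u)²)
377 + 270*E(19, 24) = 377 + 270*(6*(24 + 19)²) = 377 + 270*(6*43²) = 377 + 270*(6*1849) = 377 + 270*11094 = 377 + 2995380 = 2995757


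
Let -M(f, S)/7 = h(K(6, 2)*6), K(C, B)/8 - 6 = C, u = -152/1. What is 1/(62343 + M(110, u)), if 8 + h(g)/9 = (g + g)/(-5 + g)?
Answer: 571/35813061 ≈ 1.5944e-5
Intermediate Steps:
u = -152 (u = -152*1 = -152)
K(C, B) = 48 + 8*C
h(g) = -72 + 18*g/(-5 + g) (h(g) = -72 + 9*((g + g)/(-5 + g)) = -72 + 9*((2*g)/(-5 + g)) = -72 + 9*(2*g/(-5 + g)) = -72 + 18*g/(-5 + g))
M(f, S) = 215208/571 (M(f, S) = -126*(20 - 3*(48 + 8*6)*6)/(-5 + (48 + 8*6)*6) = -126*(20 - 3*(48 + 48)*6)/(-5 + (48 + 48)*6) = -126*(20 - 288*6)/(-5 + 96*6) = -126*(20 - 3*576)/(-5 + 576) = -126*(20 - 1728)/571 = -126*(-1708)/571 = -7*(-30744/571) = 215208/571)
1/(62343 + M(110, u)) = 1/(62343 + 215208/571) = 1/(35813061/571) = 571/35813061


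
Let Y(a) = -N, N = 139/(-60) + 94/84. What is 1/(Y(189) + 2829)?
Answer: 420/1188683 ≈ 0.00035333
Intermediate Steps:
N = -503/420 (N = 139*(-1/60) + 94*(1/84) = -139/60 + 47/42 = -503/420 ≈ -1.1976)
Y(a) = 503/420 (Y(a) = -1*(-503/420) = 503/420)
1/(Y(189) + 2829) = 1/(503/420 + 2829) = 1/(1188683/420) = 420/1188683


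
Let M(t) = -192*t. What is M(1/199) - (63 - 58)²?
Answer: -5167/199 ≈ -25.965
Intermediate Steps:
M(1/199) - (63 - 58)² = -192/199 - (63 - 58)² = -192*1/199 - 1*5² = -192/199 - 1*25 = -192/199 - 25 = -5167/199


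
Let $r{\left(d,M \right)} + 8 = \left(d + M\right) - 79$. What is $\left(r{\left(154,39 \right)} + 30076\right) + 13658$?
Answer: $43840$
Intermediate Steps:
$r{\left(d,M \right)} = -87 + M + d$ ($r{\left(d,M \right)} = -8 - \left(79 - M - d\right) = -8 + \left(-79 + M + d\right) = -87 + M + d$)
$\left(r{\left(154,39 \right)} + 30076\right) + 13658 = \left(\left(-87 + 39 + 154\right) + 30076\right) + 13658 = \left(106 + 30076\right) + 13658 = 30182 + 13658 = 43840$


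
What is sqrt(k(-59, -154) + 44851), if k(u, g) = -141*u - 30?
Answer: 2*sqrt(13285) ≈ 230.52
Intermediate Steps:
k(u, g) = -30 - 141*u
sqrt(k(-59, -154) + 44851) = sqrt((-30 - 141*(-59)) + 44851) = sqrt((-30 + 8319) + 44851) = sqrt(8289 + 44851) = sqrt(53140) = 2*sqrt(13285)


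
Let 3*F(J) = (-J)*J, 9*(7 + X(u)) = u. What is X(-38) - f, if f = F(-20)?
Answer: 1099/9 ≈ 122.11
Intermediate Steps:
X(u) = -7 + u/9
F(J) = -J**2/3 (F(J) = ((-J)*J)/3 = (-J**2)/3 = -J**2/3)
f = -400/3 (f = -1/3*(-20)**2 = -1/3*400 = -400/3 ≈ -133.33)
X(-38) - f = (-7 + (1/9)*(-38)) - 1*(-400/3) = (-7 - 38/9) + 400/3 = -101/9 + 400/3 = 1099/9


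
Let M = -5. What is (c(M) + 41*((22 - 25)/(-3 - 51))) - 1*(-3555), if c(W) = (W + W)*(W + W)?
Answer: 65831/18 ≈ 3657.3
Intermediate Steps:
c(W) = 4*W² (c(W) = (2*W)*(2*W) = 4*W²)
(c(M) + 41*((22 - 25)/(-3 - 51))) - 1*(-3555) = (4*(-5)² + 41*((22 - 25)/(-3 - 51))) - 1*(-3555) = (4*25 + 41*(-3/(-54))) + 3555 = (100 + 41*(-3*(-1/54))) + 3555 = (100 + 41*(1/18)) + 3555 = (100 + 41/18) + 3555 = 1841/18 + 3555 = 65831/18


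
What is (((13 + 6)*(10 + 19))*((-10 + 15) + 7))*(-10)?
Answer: -66120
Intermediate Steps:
(((13 + 6)*(10 + 19))*((-10 + 15) + 7))*(-10) = ((19*29)*(5 + 7))*(-10) = (551*12)*(-10) = 6612*(-10) = -66120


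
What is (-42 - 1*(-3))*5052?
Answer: -197028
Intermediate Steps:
(-42 - 1*(-3))*5052 = (-42 + 3)*5052 = -39*5052 = -197028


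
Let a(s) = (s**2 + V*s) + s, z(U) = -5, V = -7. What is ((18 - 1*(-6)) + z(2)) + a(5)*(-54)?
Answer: 289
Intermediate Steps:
a(s) = s**2 - 6*s (a(s) = (s**2 - 7*s) + s = s**2 - 6*s)
((18 - 1*(-6)) + z(2)) + a(5)*(-54) = ((18 - 1*(-6)) - 5) + (5*(-6 + 5))*(-54) = ((18 + 6) - 5) + (5*(-1))*(-54) = (24 - 5) - 5*(-54) = 19 + 270 = 289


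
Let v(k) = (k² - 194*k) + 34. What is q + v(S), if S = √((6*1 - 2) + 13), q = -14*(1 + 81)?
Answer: -1097 - 194*√17 ≈ -1896.9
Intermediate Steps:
q = -1148 (q = -14*82 = -1148)
S = √17 (S = √((6 - 2) + 13) = √(4 + 13) = √17 ≈ 4.1231)
v(k) = 34 + k² - 194*k
q + v(S) = -1148 + (34 + (√17)² - 194*√17) = -1148 + (34 + 17 - 194*√17) = -1148 + (51 - 194*√17) = -1097 - 194*√17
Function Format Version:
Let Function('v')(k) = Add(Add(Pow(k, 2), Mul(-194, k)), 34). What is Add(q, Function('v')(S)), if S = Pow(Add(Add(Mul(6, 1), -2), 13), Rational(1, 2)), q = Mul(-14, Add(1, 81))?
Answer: Add(-1097, Mul(-194, Pow(17, Rational(1, 2)))) ≈ -1896.9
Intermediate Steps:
q = -1148 (q = Mul(-14, 82) = -1148)
S = Pow(17, Rational(1, 2)) (S = Pow(Add(Add(6, -2), 13), Rational(1, 2)) = Pow(Add(4, 13), Rational(1, 2)) = Pow(17, Rational(1, 2)) ≈ 4.1231)
Function('v')(k) = Add(34, Pow(k, 2), Mul(-194, k))
Add(q, Function('v')(S)) = Add(-1148, Add(34, Pow(Pow(17, Rational(1, 2)), 2), Mul(-194, Pow(17, Rational(1, 2))))) = Add(-1148, Add(34, 17, Mul(-194, Pow(17, Rational(1, 2))))) = Add(-1148, Add(51, Mul(-194, Pow(17, Rational(1, 2))))) = Add(-1097, Mul(-194, Pow(17, Rational(1, 2))))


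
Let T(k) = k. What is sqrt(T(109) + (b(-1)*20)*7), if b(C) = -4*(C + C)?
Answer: sqrt(1229) ≈ 35.057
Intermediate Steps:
b(C) = -8*C
sqrt(T(109) + (b(-1)*20)*7) = sqrt(109 + (-8*(-1)*20)*7) = sqrt(109 + (8*20)*7) = sqrt(109 + 160*7) = sqrt(109 + 1120) = sqrt(1229)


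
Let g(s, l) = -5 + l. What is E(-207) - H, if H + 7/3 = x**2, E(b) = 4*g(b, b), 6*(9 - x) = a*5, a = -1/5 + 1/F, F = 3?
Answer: -74899/81 ≈ -924.68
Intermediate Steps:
a = 2/15 (a = -1/5 + 1/3 = 2/15 ≈ 0.13333)
x = 80/9 (x = 9 - 5/45 = 9 - 1/6*2/3 = 9 - 1/9 = 80/9 ≈ 8.8889)
E(b) = -20 + 4*b (E(b) = 4*(-5 + b) = -20 + 4*b)
H = 6211/81 (H = -7/3 + (80/9)**2 = -7/3 + 6400/81 = 6211/81 ≈ 76.679)
E(-207) - H = (-20 + 4*(-207)) - 1*6211/81 = (-20 - 828) - 6211/81 = -848 - 6211/81 = -74899/81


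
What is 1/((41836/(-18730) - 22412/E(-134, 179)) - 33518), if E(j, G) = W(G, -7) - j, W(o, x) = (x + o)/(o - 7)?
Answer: -252855/8517736352 ≈ -2.9686e-5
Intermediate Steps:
W(o, x) = (o + x)/(-7 + o)
E(j, G) = 1 - j (E(j, G) = (G - 7)/(-7 + G) - j = (-7 + G)/(-7 + G) - j = 1 - j)
1/((41836/(-18730) - 22412/E(-134, 179)) - 33518) = 1/((41836/(-18730) - 22412/(1 - 1*(-134))) - 33518) = 1/((41836*(-1/18730) - 22412/(1 + 134)) - 33518) = 1/((-20918/9365 - 22412/135) - 33518) = 1/(-42542462/252855 - 33518) = 1/(-8517736352/252855) = -252855/8517736352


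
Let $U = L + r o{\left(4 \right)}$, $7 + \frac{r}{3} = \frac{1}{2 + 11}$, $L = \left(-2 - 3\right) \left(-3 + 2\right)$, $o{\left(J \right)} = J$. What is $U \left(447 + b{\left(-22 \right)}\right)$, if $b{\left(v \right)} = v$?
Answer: $- \frac{431375}{13} \approx -33183.0$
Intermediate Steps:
$L = 5$ ($L = \left(-5\right) \left(-1\right) = 5$)
$r = - \frac{270}{13}$ ($r = -21 + \frac{3}{2 + 11} = -21 + \frac{3}{13} = - \frac{270}{13} \approx -20.769$)
$U = - \frac{1015}{13}$ ($U = 5 - \frac{1080}{13} = - \frac{1015}{13} \approx -78.077$)
$U \left(447 + b{\left(-22 \right)}\right) = - \frac{1015 \left(447 - 22\right)}{13} = \left(- \frac{1015}{13}\right) 425 = - \frac{431375}{13}$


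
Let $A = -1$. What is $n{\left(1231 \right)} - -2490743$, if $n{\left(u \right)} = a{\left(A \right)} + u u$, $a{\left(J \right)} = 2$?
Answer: $4006106$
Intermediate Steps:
$n{\left(u \right)} = 2 + u^{2}$ ($n{\left(u \right)} = 2 + u u = 2 + u^{2}$)
$n{\left(1231 \right)} - -2490743 = \left(2 + 1231^{2}\right) - -2490743 = \left(2 + 1515361\right) + 2490743 = 1515363 + 2490743 = 4006106$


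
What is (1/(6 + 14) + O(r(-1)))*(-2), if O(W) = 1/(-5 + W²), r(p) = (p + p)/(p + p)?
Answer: ⅖ ≈ 0.40000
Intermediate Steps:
r(p) = 1 (r(p) = (2*p)/((2*p)) = (2*p)*(1/(2*p)) = 1)
(1/(6 + 14) + O(r(-1)))*(-2) = (1/(6 + 14) + 1/(-5 + 1²))*(-2) = (1/20 + 1/(-5 + 1))*(-2) = (1/20 + 1/(-4))*(-2) = (1/20 - ¼)*(-2) = -⅕*(-2) = ⅖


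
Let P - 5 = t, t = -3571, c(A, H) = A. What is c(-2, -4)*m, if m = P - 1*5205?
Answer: 17542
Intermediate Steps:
P = -3566 (P = 5 - 3571 = -3566)
m = -8771 (m = -3566 - 1*5205 = -3566 - 5205 = -8771)
c(-2, -4)*m = -2*(-8771) = 17542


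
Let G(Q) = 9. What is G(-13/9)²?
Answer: 81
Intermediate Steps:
G(-13/9)² = 9² = 81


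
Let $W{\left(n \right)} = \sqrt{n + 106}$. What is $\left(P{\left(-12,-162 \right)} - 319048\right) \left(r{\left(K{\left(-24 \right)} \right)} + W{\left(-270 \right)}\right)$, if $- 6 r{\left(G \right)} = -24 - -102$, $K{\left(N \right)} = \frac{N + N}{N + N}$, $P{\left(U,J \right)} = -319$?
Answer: $4151771 - 638734 i \sqrt{41} \approx 4.1518 \cdot 10^{6} - 4.0899 \cdot 10^{6} i$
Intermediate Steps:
$W{\left(n \right)} = \sqrt{106 + n}$
$K{\left(N \right)} = 1$ ($K{\left(N \right)} = \frac{2 N}{2 N} = 2 N \frac{1}{2 N} = 1$)
$r{\left(G \right)} = -13$ ($r{\left(G \right)} = - \frac{-24 - -102}{6} = - \frac{-24 + 102}{6} = \left(- \frac{1}{6}\right) 78 = -13$)
$\left(P{\left(-12,-162 \right)} - 319048\right) \left(r{\left(K{\left(-24 \right)} \right)} + W{\left(-270 \right)}\right) = \left(-319 - 319048\right) \left(-13 + \sqrt{106 - 270}\right) = - 319367 \left(-13 + \sqrt{-164}\right) = - 319367 \left(-13 + 2 i \sqrt{41}\right) = 4151771 - 638734 i \sqrt{41}$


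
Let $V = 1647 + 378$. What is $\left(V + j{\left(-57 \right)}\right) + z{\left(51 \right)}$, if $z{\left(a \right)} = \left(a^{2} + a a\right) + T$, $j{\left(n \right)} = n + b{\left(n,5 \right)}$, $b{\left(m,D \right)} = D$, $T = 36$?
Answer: $7211$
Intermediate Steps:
$j{\left(n \right)} = 5 + n$ ($j{\left(n \right)} = n + 5 = 5 + n$)
$z{\left(a \right)} = 36 + 2 a^{2}$ ($z{\left(a \right)} = \left(a^{2} + a a\right) + 36 = \left(a^{2} + a^{2}\right) + 36 = 2 a^{2} + 36 = 36 + 2 a^{2}$)
$V = 2025$
$\left(V + j{\left(-57 \right)}\right) + z{\left(51 \right)} = \left(2025 + \left(5 - 57\right)\right) + \left(36 + 2 \cdot 51^{2}\right) = \left(2025 - 52\right) + \left(36 + 2 \cdot 2601\right) = 1973 + \left(36 + 5202\right) = 1973 + 5238 = 7211$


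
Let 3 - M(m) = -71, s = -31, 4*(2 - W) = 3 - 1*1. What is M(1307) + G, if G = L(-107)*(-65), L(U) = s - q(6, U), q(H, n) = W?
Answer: 4373/2 ≈ 2186.5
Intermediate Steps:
W = 3/2 (W = 2 - (3 - 1*1)/4 = 2 - (3 - 1)/4 = 2 - ¼*2 = 2 - ½ = 3/2 ≈ 1.5000)
q(H, n) = 3/2
M(m) = 74 (M(m) = 3 - 1*(-71) = 3 + 71 = 74)
L(U) = -65/2 (L(U) = -31 - 1*3/2 = -31 - 3/2 = -65/2)
G = 4225/2 (G = -65/2*(-65) = 4225/2 ≈ 2112.5)
M(1307) + G = 74 + 4225/2 = 4373/2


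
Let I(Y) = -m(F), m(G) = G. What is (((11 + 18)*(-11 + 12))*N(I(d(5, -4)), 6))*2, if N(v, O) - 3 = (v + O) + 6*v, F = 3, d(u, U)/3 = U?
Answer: -696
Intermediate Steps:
d(u, U) = 3*U
I(Y) = -3 (I(Y) = -1*3 = -3)
N(v, O) = 3 + O + 7*v (N(v, O) = 3 + ((v + O) + 6*v) = 3 + ((O + v) + 6*v) = 3 + (O + 7*v) = 3 + O + 7*v)
(((11 + 18)*(-11 + 12))*N(I(d(5, -4)), 6))*2 = (((11 + 18)*(-11 + 12))*(3 + 6 + 7*(-3)))*2 = ((29*1)*(3 + 6 - 21))*2 = (29*(-12))*2 = -348*2 = -696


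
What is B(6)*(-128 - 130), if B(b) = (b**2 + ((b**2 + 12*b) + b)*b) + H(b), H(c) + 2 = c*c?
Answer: -194532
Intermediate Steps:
H(c) = -2 + c**2 (H(c) = -2 + c*c = -2 + c**2)
B(b) = -2 + 2*b**2 + b*(b**2 + 13*b) (B(b) = (b**2 + ((b**2 + 12*b) + b)*b) + (-2 + b**2) = (b**2 + (b**2 + 13*b)*b) + (-2 + b**2) = (b**2 + b*(b**2 + 13*b)) + (-2 + b**2) = -2 + 2*b**2 + b*(b**2 + 13*b))
B(6)*(-128 - 130) = (-2 + 6**3 + 15*6**2)*(-128 - 130) = (-2 + 216 + 15*36)*(-258) = (-2 + 216 + 540)*(-258) = 754*(-258) = -194532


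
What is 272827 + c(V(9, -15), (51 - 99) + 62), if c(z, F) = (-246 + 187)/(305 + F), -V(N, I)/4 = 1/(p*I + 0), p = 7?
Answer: 87031754/319 ≈ 2.7283e+5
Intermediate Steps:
V(N, I) = -4/(7*I) (V(N, I) = -4/(7*I + 0) = -4*1/(7*I) = -4/(7*I))
c(z, F) = -59/(305 + F)
272827 + c(V(9, -15), (51 - 99) + 62) = 272827 - 59/(305 + ((51 - 99) + 62)) = 272827 - 59/(305 + (-48 + 62)) = 272827 - 59/(305 + 14) = 272827 - 59/319 = 87031754/319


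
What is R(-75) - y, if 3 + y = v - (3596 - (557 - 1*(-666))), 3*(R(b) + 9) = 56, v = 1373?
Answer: 3038/3 ≈ 1012.7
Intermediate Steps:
R(b) = 29/3 (R(b) = -9 + (⅓)*56 = -9 + 56/3 = 29/3)
y = -1003 (y = -3 + (1373 - (3596 - (557 - 1*(-666)))) = -3 + (1373 - (3596 - (557 + 666))) = -3 + (1373 - (3596 - 1*1223)) = -3 + (1373 - (3596 - 1223)) = -3 + (1373 - 1*2373) = -3 + (1373 - 2373) = -3 - 1000 = -1003)
R(-75) - y = 29/3 - 1*(-1003) = 29/3 + 1003 = 3038/3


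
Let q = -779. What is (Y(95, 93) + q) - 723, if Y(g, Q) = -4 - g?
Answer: -1601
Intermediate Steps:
(Y(95, 93) + q) - 723 = ((-4 - 1*95) - 779) - 723 = ((-4 - 95) - 779) - 723 = (-99 - 779) - 723 = -878 - 723 = -1601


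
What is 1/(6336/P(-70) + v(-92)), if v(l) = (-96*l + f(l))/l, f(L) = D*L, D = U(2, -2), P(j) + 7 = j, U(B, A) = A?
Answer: -7/1262 ≈ -0.0055467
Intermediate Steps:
P(j) = -7 + j
D = -2
f(L) = -2*L
v(l) = -98 (v(l) = (-96*l - 2*l)/l = (-98*l)/l = -98)
1/(6336/P(-70) + v(-92)) = 1/(6336/(-7 - 70) - 98) = 1/(6336/(-77) - 98) = 1/(6336*(-1/77) - 98) = 1/(-576/7 - 98) = 1/(-1262/7) = -7/1262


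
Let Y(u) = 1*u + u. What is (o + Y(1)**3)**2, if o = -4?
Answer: 16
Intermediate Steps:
Y(u) = 2*u (Y(u) = u + u = 2*u)
(o + Y(1)**3)**2 = (-4 + (2*1)**3)**2 = (-4 + 2**3)**2 = (-4 + 8)**2 = 4**2 = 16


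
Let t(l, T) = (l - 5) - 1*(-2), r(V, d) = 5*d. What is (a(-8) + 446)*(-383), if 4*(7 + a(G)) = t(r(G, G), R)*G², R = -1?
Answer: 95367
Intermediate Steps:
t(l, T) = -3 + l (t(l, T) = (-5 + l) + 2 = -3 + l)
a(G) = -7 + G²*(-3 + 5*G)/4 (a(G) = -7 + ((-3 + 5*G)*G²)/4 = -7 + (G²*(-3 + 5*G))/4 = -7 + G²*(-3 + 5*G)/4)
(a(-8) + 446)*(-383) = ((-7 + (¼)*(-8)²*(-3 + 5*(-8))) + 446)*(-383) = ((-7 + (¼)*64*(-3 - 40)) + 446)*(-383) = ((-7 + (¼)*64*(-43)) + 446)*(-383) = ((-7 - 688) + 446)*(-383) = (-695 + 446)*(-383) = -249*(-383) = 95367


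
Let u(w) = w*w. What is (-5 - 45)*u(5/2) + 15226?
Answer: 29827/2 ≈ 14914.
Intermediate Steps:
u(w) = w²
(-5 - 45)*u(5/2) + 15226 = (-5 - 45)*(5/2)² + 15226 = -50*(5*(½))² + 15226 = -50*(5/2)² + 15226 = -50*25/4 + 15226 = -625/2 + 15226 = 29827/2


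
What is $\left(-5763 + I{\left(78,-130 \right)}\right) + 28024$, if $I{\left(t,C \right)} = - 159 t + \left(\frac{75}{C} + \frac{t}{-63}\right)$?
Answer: $\frac{5382023}{546} \approx 9857.2$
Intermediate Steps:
$I{\left(t,C \right)} = \frac{75}{C} - \frac{10018 t}{63}$ ($I{\left(t,C \right)} = - 159 t + \left(\frac{75}{C} + t \left(- \frac{1}{63}\right)\right) = - 159 t - \left(- \frac{75}{C} + \frac{t}{63}\right) = \frac{75}{C} - \frac{10018 t}{63}$)
$\left(-5763 + I{\left(78,-130 \right)}\right) + 28024 = \left(-5763 + \left(\frac{75}{-130} - \frac{260468}{21}\right)\right) + 28024 = \left(-5763 + \left(75 \left(- \frac{1}{130}\right) - \frac{260468}{21}\right)\right) + 28024 = \left(-5763 - \frac{6772483}{546}\right) + 28024 = - \frac{9919081}{546} + 28024 = \frac{5382023}{546}$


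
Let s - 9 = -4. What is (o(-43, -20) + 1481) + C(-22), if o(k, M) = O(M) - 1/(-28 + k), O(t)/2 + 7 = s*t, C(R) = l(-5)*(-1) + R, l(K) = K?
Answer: 88751/71 ≈ 1250.0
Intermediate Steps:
s = 5 (s = 9 - 4 = 5)
C(R) = 5 + R (C(R) = -5*(-1) + R = 5 + R)
O(t) = -14 + 10*t (O(t) = -14 + 2*(5*t) = -14 + 10*t)
o(k, M) = -14 - 1/(-28 + k) + 10*M (o(k, M) = (-14 + 10*M) - 1/(-28 + k) = -14 - 1/(-28 + k) + 10*M)
(o(-43, -20) + 1481) + C(-22) = ((391 - 280*(-20) + 2*(-43)*(-7 + 5*(-20)))/(-28 - 43) + 1481) + (5 - 22) = ((391 + 5600 + 2*(-43)*(-7 - 100))/(-71) + 1481) - 17 = (-(391 + 5600 + 2*(-43)*(-107))/71 + 1481) - 17 = (-(391 + 5600 + 9202)/71 + 1481) - 17 = (-1/71*15193 + 1481) - 17 = (-15193/71 + 1481) - 17 = 89958/71 - 17 = 88751/71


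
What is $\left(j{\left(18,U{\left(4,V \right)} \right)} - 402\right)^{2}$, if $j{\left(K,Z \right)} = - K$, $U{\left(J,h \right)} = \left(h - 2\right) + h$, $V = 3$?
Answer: $176400$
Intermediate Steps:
$U{\left(J,h \right)} = -2 + 2 h$ ($U{\left(J,h \right)} = \left(-2 + h\right) + h = -2 + 2 h$)
$\left(j{\left(18,U{\left(4,V \right)} \right)} - 402\right)^{2} = \left(\left(-1\right) 18 - 402\right)^{2} = \left(-18 - 402\right)^{2} = \left(-420\right)^{2} = 176400$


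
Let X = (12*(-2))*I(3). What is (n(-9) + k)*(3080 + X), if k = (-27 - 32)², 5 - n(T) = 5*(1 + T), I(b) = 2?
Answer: 10690832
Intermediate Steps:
n(T) = -5*T (n(T) = 5 - 5*(1 + T) = 5 - (5 + 5*T) = 5 + (-5 - 5*T) = -5*T)
k = 3481 (k = (-59)² = 3481)
X = -48 (X = (12*(-2))*2 = -24*2 = -48)
(n(-9) + k)*(3080 + X) = (-5*(-9) + 3481)*(3080 - 48) = (45 + 3481)*3032 = 3526*3032 = 10690832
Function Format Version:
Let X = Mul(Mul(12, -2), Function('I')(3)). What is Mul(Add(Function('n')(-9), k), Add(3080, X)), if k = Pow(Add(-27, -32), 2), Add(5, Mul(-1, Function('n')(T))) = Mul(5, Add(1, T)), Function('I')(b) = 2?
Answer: 10690832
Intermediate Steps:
Function('n')(T) = Mul(-5, T) (Function('n')(T) = Add(5, Mul(-1, Mul(5, Add(1, T)))) = Add(5, Mul(-1, Add(5, Mul(5, T)))) = Add(5, Add(-5, Mul(-5, T))) = Mul(-5, T))
k = 3481 (k = Pow(-59, 2) = 3481)
X = -48 (X = Mul(Mul(12, -2), 2) = Mul(-24, 2) = -48)
Mul(Add(Function('n')(-9), k), Add(3080, X)) = Mul(Add(Mul(-5, -9), 3481), Add(3080, -48)) = Mul(Add(45, 3481), 3032) = Mul(3526, 3032) = 10690832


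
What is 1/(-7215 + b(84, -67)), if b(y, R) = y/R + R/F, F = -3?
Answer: -201/1445978 ≈ -0.00013901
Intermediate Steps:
b(y, R) = -R/3 + y/R (b(y, R) = y/R + R/(-3) = y/R + R*(-⅓) = y/R - R/3 = -R/3 + y/R)
1/(-7215 + b(84, -67)) = 1/(-7215 + (-⅓*(-67) + 84/(-67))) = 1/(-7215 + (67/3 + 84*(-1/67))) = 1/(-7215 + (67/3 - 84/67)) = 1/(-7215 + 4237/201) = 1/(-1445978/201) = -201/1445978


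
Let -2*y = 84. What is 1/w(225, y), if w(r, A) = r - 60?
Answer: 1/165 ≈ 0.0060606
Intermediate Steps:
y = -42 (y = -1/2*84 = -42)
w(r, A) = -60 + r
1/w(225, y) = 1/(-60 + 225) = 1/165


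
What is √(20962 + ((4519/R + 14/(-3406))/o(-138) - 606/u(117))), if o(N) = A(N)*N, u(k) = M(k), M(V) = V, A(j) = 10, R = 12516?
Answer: √5036646438270900128221/490239204 ≈ 144.76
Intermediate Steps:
u(k) = k
o(N) = 10*N
√(20962 + ((4519/R + 14/(-3406))/o(-138) - 606/u(117))) = √(20962 + ((4519/12516 + 14/(-3406))/((10*(-138))) - 606/117)) = √(20962 + ((4519*(1/12516) + 14*(-1/3406))/(-1380) - 606*1/117)) = √(20962 + ((4519/12516 - 7/1703)*(-1/1380) - 202/39)) = √(20962 + ((7608245/21314748)*(-1/1380) - 202/39)) = √(20962 + (-1521649/5882870448 - 202/39)) = √(20962 - 30471773713/5882870448) = √(123286258557263/5882870448) = √5036646438270900128221/490239204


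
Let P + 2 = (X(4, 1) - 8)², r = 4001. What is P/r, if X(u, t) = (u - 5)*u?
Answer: 142/4001 ≈ 0.035491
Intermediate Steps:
X(u, t) = u*(-5 + u) (X(u, t) = (-5 + u)*u = u*(-5 + u))
P = 142 (P = -2 + (4*(-5 + 4) - 8)² = -2 + (4*(-1) - 8)² = -2 + (-4 - 8)² = -2 + (-12)² = -2 + 144 = 142)
P/r = 142/4001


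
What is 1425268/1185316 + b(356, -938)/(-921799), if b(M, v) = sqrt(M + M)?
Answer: 356317/296329 - 2*sqrt(178)/921799 ≈ 1.2024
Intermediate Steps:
b(M, v) = sqrt(2)*sqrt(M) (b(M, v) = sqrt(2*M) = sqrt(2)*sqrt(M))
1425268/1185316 + b(356, -938)/(-921799) = 1425268/1185316 + (sqrt(2)*sqrt(356))/(-921799) = 1425268*(1/1185316) + (sqrt(2)*(2*sqrt(89)))*(-1/921799) = 356317/296329 + (2*sqrt(178))*(-1/921799) = 356317/296329 - 2*sqrt(178)/921799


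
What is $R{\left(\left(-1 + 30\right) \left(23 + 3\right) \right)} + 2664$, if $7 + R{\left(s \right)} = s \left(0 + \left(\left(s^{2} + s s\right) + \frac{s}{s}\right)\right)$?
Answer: $857325539$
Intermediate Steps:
$R{\left(s \right)} = -7 + s \left(1 + 2 s^{2}\right)$ ($R{\left(s \right)} = -7 + s \left(0 + \left(\left(s^{2} + s s\right) + \frac{s}{s}\right)\right) = -7 + s \left(0 + \left(\left(s^{2} + s^{2}\right) + 1\right)\right) = -7 + s \left(0 + \left(2 s^{2} + 1\right)\right) = -7 + s \left(0 + \left(1 + 2 s^{2}\right)\right) = -7 + s \left(1 + 2 s^{2}\right)$)
$R{\left(\left(-1 + 30\right) \left(23 + 3\right) \right)} + 2664 = \left(-7 + \left(-1 + 30\right) \left(23 + 3\right) + 2 \left(\left(-1 + 30\right) \left(23 + 3\right)\right)^{3}\right) + 2664 = \left(-7 + 29 \cdot 26 + 2 \left(29 \cdot 26\right)^{3}\right) + 2664 = \left(-7 + 754 + 2 \cdot 754^{3}\right) + 2664 = \left(-7 + 754 + 2 \cdot 428661064\right) + 2664 = \left(-7 + 754 + 857322128\right) + 2664 = 857322875 + 2664 = 857325539$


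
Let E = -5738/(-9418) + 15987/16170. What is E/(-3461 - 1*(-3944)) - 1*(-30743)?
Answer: 376886757570361/12259269330 ≈ 30743.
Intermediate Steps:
E = 40558171/25381510 (E = -5738*(-1/9418) + 15987*(1/16170) = 2869/4709 + 5329/5390 = 40558171/25381510 ≈ 1.5979)
E/(-3461 - 1*(-3944)) - 1*(-30743) = 40558171/(25381510*(-3461 - 1*(-3944))) - 1*(-30743) = 40558171/(25381510*(-3461 + 3944)) + 30743 = (40558171/25381510)/483 + 30743 = (40558171/25381510)*(1/483) + 30743 = 40558171/12259269330 + 30743 = 376886757570361/12259269330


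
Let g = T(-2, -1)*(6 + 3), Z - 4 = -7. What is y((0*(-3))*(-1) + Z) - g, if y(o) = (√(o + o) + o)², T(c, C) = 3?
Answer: -27 + (3 - I*√6)² ≈ -24.0 - 14.697*I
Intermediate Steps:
Z = -3 (Z = 4 - 7 = -3)
g = 27 (g = 3*(6 + 3) = 3*9 = 27)
y(o) = (o + √2*√o)² (y(o) = (√(2*o) + o)² = (√2*√o + o)² = (o + √2*√o)²)
y((0*(-3))*(-1) + Z) - g = (((0*(-3))*(-1) - 3) + √2*√((0*(-3))*(-1) - 3))² - 1*27 = ((0*(-1) - 3) + √2*√(0*(-1) - 3))² - 27 = ((0 - 3) + √2*√(0 - 3))² - 27 = (-3 + √2*√(-3))² - 27 = (-3 + √2*(I*√3))² - 27 = (-3 + I*√6)² - 27 = -27 + (-3 + I*√6)²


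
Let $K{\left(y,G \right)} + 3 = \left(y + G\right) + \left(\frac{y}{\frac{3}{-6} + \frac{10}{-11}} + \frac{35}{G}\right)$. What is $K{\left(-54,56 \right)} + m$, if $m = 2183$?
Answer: $\frac{550795}{248} \approx 2220.9$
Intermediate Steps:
$K{\left(y,G \right)} = -3 + G + \frac{35}{G} + \frac{9 y}{31}$ ($K{\left(y,G \right)} = -3 + \left(\left(y + G\right) + \left(\frac{y}{\frac{3}{-6} + \frac{10}{-11}} + \frac{35}{G}\right)\right) = -3 + \left(\left(G + y\right) + \left(\frac{y}{3 \left(- \frac{1}{6}\right) + 10 \left(- \frac{1}{11}\right)} + \frac{35}{G}\right)\right) = -3 + \left(\left(G + y\right) + \left(\frac{y}{- \frac{1}{2} - \frac{10}{11}} + \frac{35}{G}\right)\right) = -3 + \left(\left(G + y\right) + \left(\frac{y}{- \frac{31}{22}} + \frac{35}{G}\right)\right) = -3 + \left(\left(G + y\right) + \left(y \left(- \frac{22}{31}\right) + \frac{35}{G}\right)\right) = -3 - \left(- G - \frac{35}{G} - \frac{9 y}{31}\right) = -3 + \left(G + \frac{35}{G} + \frac{9 y}{31}\right) = -3 + G + \frac{35}{G} + \frac{9 y}{31}$)
$K{\left(-54,56 \right)} + m = \left(-3 + 56 + \frac{35}{56} + \frac{9}{31} \left(-54\right)\right) + 2183 = \left(-3 + 56 + 35 \cdot \frac{1}{56} - \frac{486}{31}\right) + 2183 = \left(-3 + 56 + \frac{5}{8} - \frac{486}{31}\right) + 2183 = \frac{9411}{248} + 2183 = \frac{550795}{248}$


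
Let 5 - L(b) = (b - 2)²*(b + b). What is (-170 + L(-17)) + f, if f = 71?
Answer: 12180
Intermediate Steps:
L(b) = 5 - 2*b*(-2 + b)² (L(b) = 5 - (b - 2)²*(b + b) = 5 - (-2 + b)²*2*b = 5 - 2*b*(-2 + b)²)
(-170 + L(-17)) + f = (-170 + (5 - 2*(-17)*(-2 - 17)²)) + 71 = (-170 + (5 - 2*(-17)*(-19)²)) + 71 = (-170 + (5 - 2*(-17)*361)) + 71 = (-170 + (5 + 12274)) + 71 = (-170 + 12279) + 71 = 12109 + 71 = 12180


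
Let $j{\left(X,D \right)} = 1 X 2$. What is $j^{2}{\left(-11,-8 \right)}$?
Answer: $484$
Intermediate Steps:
$j{\left(X,D \right)} = 2 X$ ($j{\left(X,D \right)} = X 2 = 2 X$)
$j^{2}{\left(-11,-8 \right)} = \left(2 \left(-11\right)\right)^{2} = \left(-22\right)^{2} = 484$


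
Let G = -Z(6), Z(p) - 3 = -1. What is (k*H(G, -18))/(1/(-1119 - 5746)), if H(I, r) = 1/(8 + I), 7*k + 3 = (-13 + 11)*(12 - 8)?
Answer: 75515/42 ≈ 1798.0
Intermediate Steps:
Z(p) = 2 (Z(p) = 3 - 1 = 2)
G = -2 (G = -1*2 = -2)
k = -11/7 (k = -3/7 + ((-13 + 11)*(12 - 8))/7 = -3/7 + (-2*4)/7 = -3/7 + (⅐)*(-8) = -3/7 - 8/7 = -11/7 ≈ -1.5714)
(k*H(G, -18))/(1/(-1119 - 5746)) = (-11/(7*(8 - 2)))/(1/(-1119 - 5746)) = (-11/7/6)/(1/(-6865)) = (-11/7*⅙)/(-1/6865) = -11/42*(-6865) = 75515/42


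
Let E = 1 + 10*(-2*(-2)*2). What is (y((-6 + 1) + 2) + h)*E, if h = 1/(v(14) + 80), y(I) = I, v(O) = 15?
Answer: -23004/95 ≈ -242.15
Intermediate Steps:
E = 81 (E = 1 + 10*(4*2) = 1 + 10*8 = 1 + 80 = 81)
h = 1/95 (h = 1/(15 + 80) = 1/95 ≈ 0.010526)
(y((-6 + 1) + 2) + h)*E = (((-6 + 1) + 2) + 1/95)*81 = ((-5 + 2) + 1/95)*81 = (-3 + 1/95)*81 = -284/95*81 = -23004/95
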